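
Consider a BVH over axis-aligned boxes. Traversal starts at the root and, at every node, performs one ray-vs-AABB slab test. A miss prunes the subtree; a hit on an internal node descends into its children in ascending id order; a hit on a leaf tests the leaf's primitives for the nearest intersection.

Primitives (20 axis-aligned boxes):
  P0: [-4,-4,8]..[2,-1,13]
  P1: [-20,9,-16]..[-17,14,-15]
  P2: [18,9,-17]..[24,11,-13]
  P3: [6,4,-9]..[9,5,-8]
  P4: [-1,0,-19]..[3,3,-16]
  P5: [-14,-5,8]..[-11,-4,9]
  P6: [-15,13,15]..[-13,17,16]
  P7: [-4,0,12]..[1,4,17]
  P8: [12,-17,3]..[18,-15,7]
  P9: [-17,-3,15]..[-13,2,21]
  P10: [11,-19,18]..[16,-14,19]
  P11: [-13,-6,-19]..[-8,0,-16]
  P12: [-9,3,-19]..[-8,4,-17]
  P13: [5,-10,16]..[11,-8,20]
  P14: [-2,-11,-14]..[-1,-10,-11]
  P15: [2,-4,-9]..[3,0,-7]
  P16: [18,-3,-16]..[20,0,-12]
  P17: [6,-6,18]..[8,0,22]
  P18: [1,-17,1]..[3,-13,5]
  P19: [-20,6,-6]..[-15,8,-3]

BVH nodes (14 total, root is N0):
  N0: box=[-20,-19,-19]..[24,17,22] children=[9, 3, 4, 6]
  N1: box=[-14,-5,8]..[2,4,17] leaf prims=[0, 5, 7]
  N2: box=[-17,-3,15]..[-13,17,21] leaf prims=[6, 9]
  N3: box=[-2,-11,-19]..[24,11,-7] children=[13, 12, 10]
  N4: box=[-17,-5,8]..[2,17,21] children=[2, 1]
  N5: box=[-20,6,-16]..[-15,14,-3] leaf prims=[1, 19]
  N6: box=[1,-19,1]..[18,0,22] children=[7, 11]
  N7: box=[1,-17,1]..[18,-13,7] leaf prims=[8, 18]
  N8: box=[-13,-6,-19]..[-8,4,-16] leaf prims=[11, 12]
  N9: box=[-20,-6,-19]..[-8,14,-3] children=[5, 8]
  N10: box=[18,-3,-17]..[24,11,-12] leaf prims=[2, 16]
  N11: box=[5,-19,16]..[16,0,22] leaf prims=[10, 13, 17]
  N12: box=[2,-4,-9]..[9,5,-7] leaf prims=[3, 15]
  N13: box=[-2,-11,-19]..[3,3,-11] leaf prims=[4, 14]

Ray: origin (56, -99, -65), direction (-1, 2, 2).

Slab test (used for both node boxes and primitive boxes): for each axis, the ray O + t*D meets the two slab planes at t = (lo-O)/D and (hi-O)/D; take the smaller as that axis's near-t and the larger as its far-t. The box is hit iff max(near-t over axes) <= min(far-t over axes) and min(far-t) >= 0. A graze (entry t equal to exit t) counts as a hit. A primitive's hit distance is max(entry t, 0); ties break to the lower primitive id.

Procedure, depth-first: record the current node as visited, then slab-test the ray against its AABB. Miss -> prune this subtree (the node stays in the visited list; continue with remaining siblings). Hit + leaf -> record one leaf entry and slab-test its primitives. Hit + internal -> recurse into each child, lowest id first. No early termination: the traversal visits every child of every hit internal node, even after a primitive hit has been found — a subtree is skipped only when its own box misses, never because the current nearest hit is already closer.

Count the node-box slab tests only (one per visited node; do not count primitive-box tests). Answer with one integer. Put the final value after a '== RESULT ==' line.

Walk:
N0 x:[32,76] y:[40,58] z:[23,87/2] -> hit [40,87/2], descend [3, 4, 6, 9]
  N3 x:[32,58] y:[44,55] z:[23,29] -> miss, prune
  N4 x:[54,73] y:[47,58] z:[73/2,43] -> miss, prune
  N6 x:[38,55] y:[40,99/2] z:[33,87/2] -> hit [40,87/2], descend [7, 11]
    N7 x:[38,55] y:[41,43] z:[33,36] -> miss, prune
    N11 x:[40,51] y:[40,99/2] z:[81/2,87/2] -> hit [81/2,87/2] leaf, test {P10@t=83/2, P13(miss), P17(miss)}
  N9 x:[64,76] y:[93/2,113/2] z:[23,31] -> miss, prune

order=[0, 3, 4, 6, 7, 11, 9]  |boxes|=7  |leaves|=1  hit=P10

== RESULT ==
7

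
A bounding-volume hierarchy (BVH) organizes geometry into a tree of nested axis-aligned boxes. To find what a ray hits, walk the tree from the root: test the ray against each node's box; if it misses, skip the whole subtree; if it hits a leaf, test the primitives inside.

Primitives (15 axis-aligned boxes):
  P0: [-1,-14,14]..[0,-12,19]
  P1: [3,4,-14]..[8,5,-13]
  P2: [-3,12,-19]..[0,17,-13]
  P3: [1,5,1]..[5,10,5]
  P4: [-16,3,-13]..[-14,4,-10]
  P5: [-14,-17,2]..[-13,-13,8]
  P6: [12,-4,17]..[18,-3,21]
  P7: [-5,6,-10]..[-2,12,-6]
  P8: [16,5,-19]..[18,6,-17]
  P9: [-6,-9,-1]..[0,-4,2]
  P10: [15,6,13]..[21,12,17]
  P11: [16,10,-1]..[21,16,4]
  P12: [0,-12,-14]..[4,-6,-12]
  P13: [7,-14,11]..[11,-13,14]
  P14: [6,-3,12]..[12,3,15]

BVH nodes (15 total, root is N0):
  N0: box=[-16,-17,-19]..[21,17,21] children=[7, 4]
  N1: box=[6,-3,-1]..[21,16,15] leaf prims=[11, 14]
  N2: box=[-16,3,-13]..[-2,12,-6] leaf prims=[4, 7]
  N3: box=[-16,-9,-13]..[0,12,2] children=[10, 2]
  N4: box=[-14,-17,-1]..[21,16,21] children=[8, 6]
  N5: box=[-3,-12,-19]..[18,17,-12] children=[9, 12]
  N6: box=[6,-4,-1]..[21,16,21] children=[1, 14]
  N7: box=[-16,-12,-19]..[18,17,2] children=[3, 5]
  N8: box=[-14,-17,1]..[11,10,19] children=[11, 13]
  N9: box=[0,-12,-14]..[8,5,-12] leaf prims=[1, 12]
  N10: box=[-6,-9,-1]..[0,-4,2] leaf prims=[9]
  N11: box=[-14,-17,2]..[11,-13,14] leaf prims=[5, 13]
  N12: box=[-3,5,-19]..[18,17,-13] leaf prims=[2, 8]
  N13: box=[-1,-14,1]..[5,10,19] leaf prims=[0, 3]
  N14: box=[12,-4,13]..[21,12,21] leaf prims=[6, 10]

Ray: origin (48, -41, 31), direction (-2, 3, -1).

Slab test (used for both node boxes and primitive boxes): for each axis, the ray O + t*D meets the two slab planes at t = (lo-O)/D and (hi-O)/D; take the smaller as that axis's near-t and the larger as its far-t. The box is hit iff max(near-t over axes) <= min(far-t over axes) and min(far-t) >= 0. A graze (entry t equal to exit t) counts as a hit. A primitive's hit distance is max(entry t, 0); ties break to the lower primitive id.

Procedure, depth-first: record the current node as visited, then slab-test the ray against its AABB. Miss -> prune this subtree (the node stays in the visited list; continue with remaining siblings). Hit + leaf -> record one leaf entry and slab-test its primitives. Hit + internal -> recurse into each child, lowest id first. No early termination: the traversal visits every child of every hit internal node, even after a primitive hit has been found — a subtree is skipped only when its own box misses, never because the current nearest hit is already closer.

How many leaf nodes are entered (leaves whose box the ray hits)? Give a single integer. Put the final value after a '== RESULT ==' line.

Walk:
N0 x:[27/2,32] y:[8,58/3] z:[10,50] -> hit [27/2,58/3], descend [4, 7]
  N4 x:[27/2,31] y:[8,19] z:[10,32] -> hit [27/2,19], descend [6, 8]
    N6 x:[27/2,21] y:[37/3,19] z:[10,32] -> hit [27/2,19], descend [1, 14]
      N1 x:[27/2,21] y:[38/3,19] z:[16,32] -> hit [16,19] leaf, test {P11(miss), P14(miss)}
      N14 x:[27/2,18] y:[37/3,53/3] z:[10,18] -> hit [27/2,53/3] leaf, test {P6(miss), P10@t=47/3}
    N8 x:[37/2,31] y:[8,17] z:[12,30] -> miss, prune
  N7 x:[15,32] y:[29/3,58/3] z:[29,50] -> miss, prune

Visited [0, 4, 6, 1, 14, 8, 7]. Tests: 7 box, 2 leaf. Nearest: P10.

== RESULT ==
2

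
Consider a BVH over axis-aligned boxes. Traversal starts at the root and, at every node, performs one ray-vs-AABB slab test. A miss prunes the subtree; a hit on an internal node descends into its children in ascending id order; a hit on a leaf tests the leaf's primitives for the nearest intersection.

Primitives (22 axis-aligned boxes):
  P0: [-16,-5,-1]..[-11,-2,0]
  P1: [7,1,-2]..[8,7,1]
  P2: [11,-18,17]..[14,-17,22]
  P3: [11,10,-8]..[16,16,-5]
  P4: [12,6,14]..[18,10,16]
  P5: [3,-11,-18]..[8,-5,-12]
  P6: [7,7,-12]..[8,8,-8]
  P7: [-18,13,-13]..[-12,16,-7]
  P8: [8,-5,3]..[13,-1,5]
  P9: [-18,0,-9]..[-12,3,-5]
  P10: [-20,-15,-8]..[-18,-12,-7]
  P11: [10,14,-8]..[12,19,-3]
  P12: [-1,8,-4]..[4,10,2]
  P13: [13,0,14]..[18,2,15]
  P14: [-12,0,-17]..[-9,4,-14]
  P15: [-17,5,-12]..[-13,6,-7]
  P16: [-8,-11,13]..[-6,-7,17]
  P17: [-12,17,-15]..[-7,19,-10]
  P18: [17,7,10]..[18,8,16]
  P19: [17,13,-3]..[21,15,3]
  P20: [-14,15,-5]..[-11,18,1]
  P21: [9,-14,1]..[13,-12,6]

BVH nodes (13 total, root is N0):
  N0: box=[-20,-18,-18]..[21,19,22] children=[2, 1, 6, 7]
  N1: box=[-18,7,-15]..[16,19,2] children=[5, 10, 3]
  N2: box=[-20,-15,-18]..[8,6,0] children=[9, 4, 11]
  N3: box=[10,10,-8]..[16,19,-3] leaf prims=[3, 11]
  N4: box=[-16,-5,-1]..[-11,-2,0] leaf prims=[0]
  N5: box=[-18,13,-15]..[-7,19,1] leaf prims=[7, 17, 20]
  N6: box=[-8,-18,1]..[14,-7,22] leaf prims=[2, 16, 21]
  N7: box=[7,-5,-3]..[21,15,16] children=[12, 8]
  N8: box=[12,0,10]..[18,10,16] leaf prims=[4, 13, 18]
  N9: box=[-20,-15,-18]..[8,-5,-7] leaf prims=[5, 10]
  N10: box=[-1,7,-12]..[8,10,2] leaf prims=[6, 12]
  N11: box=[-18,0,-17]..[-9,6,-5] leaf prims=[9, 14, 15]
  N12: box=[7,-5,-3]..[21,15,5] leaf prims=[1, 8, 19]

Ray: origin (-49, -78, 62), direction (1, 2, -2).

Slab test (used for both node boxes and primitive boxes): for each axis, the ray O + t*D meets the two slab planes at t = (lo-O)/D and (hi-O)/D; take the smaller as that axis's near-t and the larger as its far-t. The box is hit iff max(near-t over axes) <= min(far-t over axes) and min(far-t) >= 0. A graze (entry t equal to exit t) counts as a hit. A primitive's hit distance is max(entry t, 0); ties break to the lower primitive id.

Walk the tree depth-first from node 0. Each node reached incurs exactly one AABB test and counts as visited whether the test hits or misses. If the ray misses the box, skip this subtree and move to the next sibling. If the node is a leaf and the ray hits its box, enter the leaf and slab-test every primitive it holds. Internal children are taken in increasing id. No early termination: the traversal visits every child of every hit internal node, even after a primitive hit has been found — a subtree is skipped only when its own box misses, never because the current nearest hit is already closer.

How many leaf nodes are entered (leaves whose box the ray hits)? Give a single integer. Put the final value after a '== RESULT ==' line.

Walk:
N0 x:[29,70] y:[30,97/2] z:[20,40] -> hit [30,40], descend [1, 2, 6, 7]
  N1 x:[31,65] y:[85/2,97/2] z:[30,77/2] -> miss, prune
  N2 x:[29,57] y:[63/2,42] z:[31,40] -> hit [63/2,40], descend [4, 9, 11]
    N4 x:[33,38] y:[73/2,38] z:[31,63/2] -> miss, prune
    N9 x:[29,57] y:[63/2,73/2] z:[69/2,40] -> hit [69/2,73/2] leaf, test {P5(miss), P10(miss)}
    N11 x:[31,40] y:[39,42] z:[67/2,79/2] -> hit [39,79/2] leaf, test {P9(miss), P14@t=39, P15(miss)}
  N6 x:[41,63] y:[30,71/2] z:[20,61/2] -> miss, prune
  N7 x:[56,70] y:[73/2,93/2] z:[23,65/2] -> miss, prune

Visited [0, 1, 2, 4, 9, 11, 6, 7]. Tests: 8 box, 2 leaf. Nearest: P14.

== RESULT ==
2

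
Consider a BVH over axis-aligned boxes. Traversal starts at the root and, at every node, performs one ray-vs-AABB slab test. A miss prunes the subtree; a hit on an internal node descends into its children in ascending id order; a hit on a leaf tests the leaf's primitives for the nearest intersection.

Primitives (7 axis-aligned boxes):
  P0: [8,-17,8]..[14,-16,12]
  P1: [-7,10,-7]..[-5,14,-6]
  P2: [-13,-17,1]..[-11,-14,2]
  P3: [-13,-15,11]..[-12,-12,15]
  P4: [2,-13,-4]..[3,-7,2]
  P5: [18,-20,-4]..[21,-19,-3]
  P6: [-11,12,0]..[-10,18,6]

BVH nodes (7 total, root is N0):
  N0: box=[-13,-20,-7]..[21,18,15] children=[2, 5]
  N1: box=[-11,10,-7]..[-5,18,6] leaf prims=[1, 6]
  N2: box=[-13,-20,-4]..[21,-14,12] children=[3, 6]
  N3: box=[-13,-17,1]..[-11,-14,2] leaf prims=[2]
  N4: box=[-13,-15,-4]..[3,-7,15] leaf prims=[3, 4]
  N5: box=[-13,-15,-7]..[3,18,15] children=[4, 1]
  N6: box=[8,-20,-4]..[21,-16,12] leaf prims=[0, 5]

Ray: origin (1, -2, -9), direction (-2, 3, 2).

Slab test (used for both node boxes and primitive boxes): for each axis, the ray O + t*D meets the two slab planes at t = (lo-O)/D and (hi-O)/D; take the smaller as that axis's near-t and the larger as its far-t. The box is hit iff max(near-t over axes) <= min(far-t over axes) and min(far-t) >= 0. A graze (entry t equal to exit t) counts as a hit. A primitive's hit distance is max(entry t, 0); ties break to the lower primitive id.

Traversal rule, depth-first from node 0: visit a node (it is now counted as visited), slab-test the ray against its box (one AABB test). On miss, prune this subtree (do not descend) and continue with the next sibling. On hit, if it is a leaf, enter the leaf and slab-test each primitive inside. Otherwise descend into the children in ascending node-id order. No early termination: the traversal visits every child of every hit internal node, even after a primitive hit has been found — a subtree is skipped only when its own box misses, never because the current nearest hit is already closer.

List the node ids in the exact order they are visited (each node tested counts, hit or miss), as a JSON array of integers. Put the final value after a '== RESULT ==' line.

Trace the traversal:
N0 x:[-10,7] y:[-6,20/3] z:[1,12] -> hit [1,20/3], descend [2, 5]
  N2 x:[-10,7] y:[-6,-4] z:[5/2,21/2] -> miss, prune
  N5 x:[-1,7] y:[-13/3,20/3] z:[1,12] -> hit [1,20/3], descend [1, 4]
    N1 x:[3,6] y:[4,20/3] z:[1,15/2] -> hit [4,6] leaf, test {P1(miss), P6@t=11/2}
    N4 x:[-1,7] y:[-13/3,-5/3] z:[5/2,12] -> miss, prune

5 AABB tests over nodes [0, 2, 5, 1, 4]; 1 leaf entered; closest P6.

== RESULT ==
[0, 2, 5, 1, 4]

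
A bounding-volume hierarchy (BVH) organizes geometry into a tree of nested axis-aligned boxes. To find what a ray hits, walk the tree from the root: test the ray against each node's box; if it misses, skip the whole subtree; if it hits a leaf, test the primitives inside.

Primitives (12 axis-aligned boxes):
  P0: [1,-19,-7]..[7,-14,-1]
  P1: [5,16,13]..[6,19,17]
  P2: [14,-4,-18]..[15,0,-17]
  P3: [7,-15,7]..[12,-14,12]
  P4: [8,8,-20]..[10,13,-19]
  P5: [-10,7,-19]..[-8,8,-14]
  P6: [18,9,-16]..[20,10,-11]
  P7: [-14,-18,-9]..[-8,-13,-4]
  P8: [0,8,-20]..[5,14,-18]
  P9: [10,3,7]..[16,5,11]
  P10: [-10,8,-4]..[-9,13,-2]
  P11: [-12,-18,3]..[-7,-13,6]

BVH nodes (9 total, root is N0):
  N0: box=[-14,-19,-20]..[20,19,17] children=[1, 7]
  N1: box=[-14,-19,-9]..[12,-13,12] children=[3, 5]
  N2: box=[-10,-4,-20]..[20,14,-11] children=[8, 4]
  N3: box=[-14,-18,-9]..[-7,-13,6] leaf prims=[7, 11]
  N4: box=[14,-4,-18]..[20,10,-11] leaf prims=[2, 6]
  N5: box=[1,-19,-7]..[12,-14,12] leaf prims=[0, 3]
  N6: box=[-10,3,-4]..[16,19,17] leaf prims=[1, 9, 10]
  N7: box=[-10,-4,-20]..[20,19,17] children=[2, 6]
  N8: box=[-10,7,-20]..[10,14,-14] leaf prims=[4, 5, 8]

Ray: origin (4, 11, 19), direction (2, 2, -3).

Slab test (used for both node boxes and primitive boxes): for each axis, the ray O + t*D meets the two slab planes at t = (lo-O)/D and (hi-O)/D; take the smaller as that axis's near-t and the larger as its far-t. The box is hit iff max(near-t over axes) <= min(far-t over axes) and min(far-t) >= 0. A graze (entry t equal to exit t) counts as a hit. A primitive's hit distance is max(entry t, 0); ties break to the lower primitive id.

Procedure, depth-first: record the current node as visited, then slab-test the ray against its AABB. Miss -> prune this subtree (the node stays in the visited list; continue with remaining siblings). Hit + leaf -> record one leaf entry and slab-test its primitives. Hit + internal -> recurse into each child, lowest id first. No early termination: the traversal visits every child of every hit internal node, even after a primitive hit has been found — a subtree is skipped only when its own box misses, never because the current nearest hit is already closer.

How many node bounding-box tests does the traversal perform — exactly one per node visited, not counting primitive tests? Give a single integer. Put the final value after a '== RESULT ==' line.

Traverse from the root:
N0 x:[-9,8] y:[-15,4] z:[2/3,13] -> hit [2/3,4], descend [1, 7]
  N1 x:[-9,4] y:[-15,-12] z:[7/3,28/3] -> miss, prune
  N7 x:[-7,8] y:[-15/2,4] z:[2/3,13] -> hit [2/3,4], descend [2, 6]
    N2 x:[-7,8] y:[-15/2,3/2] z:[10,13] -> miss, prune
    N6 x:[-7,6] y:[-4,4] z:[2/3,23/3] -> hit [2/3,4] leaf, test {P1(miss), P9(miss), P10(miss)}

order=[0, 1, 7, 2, 6]  |boxes|=5  |leaves|=1  hit=miss

== RESULT ==
5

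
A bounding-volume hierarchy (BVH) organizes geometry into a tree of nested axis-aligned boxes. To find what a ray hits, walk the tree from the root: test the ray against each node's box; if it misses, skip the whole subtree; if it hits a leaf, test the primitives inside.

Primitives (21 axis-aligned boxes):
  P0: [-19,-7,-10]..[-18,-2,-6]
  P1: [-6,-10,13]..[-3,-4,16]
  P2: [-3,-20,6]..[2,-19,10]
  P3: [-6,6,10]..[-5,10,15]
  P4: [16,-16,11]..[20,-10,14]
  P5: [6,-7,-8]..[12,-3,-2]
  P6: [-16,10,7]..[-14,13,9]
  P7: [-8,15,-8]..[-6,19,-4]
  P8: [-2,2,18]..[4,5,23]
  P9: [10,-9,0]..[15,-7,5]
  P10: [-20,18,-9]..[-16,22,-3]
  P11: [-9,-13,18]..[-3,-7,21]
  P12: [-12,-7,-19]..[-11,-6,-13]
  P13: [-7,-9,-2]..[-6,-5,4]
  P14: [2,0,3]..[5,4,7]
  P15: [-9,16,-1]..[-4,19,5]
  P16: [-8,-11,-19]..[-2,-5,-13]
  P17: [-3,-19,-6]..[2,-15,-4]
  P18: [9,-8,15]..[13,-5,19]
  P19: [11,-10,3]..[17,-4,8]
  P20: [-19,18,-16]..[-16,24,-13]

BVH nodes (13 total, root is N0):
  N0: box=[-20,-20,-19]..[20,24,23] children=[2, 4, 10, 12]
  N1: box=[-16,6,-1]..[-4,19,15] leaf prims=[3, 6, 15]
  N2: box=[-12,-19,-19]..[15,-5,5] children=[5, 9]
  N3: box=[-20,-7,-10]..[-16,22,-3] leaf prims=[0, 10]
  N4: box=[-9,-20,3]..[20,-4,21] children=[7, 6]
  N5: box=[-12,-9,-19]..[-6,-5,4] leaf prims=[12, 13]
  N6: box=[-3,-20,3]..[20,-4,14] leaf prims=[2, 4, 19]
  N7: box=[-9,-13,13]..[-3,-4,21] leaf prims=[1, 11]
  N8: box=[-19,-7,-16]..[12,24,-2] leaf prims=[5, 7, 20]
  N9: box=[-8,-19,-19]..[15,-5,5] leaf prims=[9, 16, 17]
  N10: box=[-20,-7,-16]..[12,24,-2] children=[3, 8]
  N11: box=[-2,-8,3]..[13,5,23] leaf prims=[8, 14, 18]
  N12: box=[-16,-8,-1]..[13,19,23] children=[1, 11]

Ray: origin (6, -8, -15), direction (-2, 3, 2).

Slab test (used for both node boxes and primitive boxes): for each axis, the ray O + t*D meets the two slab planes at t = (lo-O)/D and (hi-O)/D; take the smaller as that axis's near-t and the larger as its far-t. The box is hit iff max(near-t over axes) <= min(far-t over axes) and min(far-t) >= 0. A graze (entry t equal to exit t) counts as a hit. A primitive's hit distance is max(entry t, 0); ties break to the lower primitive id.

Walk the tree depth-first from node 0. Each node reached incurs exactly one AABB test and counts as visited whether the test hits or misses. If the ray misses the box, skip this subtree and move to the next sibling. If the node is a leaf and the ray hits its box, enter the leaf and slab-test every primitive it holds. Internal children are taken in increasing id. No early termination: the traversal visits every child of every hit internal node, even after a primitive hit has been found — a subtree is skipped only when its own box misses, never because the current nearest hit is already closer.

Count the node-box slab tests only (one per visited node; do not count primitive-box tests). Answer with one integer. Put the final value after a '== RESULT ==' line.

Walk:
N0 x:[-7,13] y:[-4,32/3] z:[-2,19] -> hit [-2,32/3], descend [2, 4, 10, 12]
  N2 x:[-9/2,9] y:[-11/3,1] z:[-2,10] -> hit [-2,1], descend [5, 9]
    N5 x:[6,9] y:[-1/3,1] z:[-2,19/2] -> miss, prune
    N9 x:[-9/2,7] y:[-11/3,1] z:[-2,10] -> hit [-2,1] leaf, test {P9(miss), P16(miss), P17(miss)}
  N4 x:[-7,15/2] y:[-4,4/3] z:[9,18] -> miss, prune
  N10 x:[-3,13] y:[1/3,32/3] z:[-1/2,13/2] -> hit [1/3,13/2], descend [3, 8]
    N3 x:[11,13] y:[1/3,10] z:[5/2,6] -> miss, prune
    N8 x:[-3,25/2] y:[1/3,32/3] z:[-1/2,13/2] -> hit [1/3,13/2] leaf, test {P5(miss), P7(miss), P20(miss)}
  N12 x:[-7/2,11] y:[0,9] z:[7,19] -> hit [7,9], descend [1, 11]
    N1 x:[5,11] y:[14/3,9] z:[7,15] -> hit [7,9] leaf, test {P3(miss), P6(miss), P15(miss)}
    N11 x:[-7/2,4] y:[0,13/3] z:[9,19] -> miss, prune

order=[0, 2, 5, 9, 4, 10, 3, 8, 12, 1, 11]  |boxes|=11  |leaves|=3  hit=miss

== RESULT ==
11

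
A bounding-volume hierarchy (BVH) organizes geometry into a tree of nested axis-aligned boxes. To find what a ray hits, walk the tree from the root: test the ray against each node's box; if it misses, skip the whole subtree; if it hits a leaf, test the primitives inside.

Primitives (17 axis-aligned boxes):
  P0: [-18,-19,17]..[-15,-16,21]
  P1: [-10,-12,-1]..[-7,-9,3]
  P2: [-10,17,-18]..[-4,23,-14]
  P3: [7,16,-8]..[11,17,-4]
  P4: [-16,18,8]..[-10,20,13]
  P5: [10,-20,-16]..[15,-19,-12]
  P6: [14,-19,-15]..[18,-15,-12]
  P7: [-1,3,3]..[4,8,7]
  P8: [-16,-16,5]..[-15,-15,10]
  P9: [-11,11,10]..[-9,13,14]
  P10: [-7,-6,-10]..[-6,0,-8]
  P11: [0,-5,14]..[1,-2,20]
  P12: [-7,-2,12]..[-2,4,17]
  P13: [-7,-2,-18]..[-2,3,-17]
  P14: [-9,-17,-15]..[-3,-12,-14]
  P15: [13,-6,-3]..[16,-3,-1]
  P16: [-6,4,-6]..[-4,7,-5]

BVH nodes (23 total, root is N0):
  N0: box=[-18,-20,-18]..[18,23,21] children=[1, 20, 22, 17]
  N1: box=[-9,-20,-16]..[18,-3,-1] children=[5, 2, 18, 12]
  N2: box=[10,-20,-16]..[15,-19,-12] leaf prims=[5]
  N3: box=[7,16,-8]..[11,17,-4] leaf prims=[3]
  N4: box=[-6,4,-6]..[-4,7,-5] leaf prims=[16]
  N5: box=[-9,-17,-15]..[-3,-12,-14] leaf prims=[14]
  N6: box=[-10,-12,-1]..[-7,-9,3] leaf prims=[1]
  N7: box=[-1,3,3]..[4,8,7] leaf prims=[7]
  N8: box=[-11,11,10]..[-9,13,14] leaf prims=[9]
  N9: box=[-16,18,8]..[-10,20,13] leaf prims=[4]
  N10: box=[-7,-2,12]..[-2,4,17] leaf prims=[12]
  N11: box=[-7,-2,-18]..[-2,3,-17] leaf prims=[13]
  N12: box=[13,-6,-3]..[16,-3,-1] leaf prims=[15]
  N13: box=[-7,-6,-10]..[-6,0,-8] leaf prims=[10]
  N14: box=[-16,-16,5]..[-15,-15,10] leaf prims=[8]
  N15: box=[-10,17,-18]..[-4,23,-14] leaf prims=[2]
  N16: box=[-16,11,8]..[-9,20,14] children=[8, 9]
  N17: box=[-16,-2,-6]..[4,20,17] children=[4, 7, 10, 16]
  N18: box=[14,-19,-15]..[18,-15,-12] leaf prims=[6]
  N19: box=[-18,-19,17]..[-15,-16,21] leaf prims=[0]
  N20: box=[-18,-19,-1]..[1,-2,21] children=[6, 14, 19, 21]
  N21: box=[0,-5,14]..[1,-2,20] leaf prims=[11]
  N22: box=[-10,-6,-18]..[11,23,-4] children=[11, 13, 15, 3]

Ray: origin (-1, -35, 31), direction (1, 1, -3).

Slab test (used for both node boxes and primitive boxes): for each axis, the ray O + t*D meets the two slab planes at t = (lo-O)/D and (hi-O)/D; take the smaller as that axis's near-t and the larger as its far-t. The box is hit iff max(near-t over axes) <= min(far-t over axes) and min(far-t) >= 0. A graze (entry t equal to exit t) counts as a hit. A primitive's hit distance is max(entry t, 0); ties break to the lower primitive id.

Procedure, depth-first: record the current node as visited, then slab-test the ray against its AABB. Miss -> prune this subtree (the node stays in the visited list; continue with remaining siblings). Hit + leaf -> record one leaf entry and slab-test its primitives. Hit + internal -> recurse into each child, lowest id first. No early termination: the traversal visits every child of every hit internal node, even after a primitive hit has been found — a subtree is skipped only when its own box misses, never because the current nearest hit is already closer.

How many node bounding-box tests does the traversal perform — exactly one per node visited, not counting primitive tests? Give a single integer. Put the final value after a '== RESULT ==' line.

Walk:
N0 x:[-17,19] y:[15,58] z:[10/3,49/3] -> hit [15,49/3], descend [1, 17, 20, 22]
  N1 x:[-8,19] y:[15,32] z:[32/3,47/3] -> hit [15,47/3], descend [2, 5, 12, 18]
    N2 x:[11,16] y:[15,16] z:[43/3,47/3] -> hit [15,47/3] leaf, test {P5@t=15}
    N5 x:[-8,-2] y:[18,23] z:[15,46/3] -> miss, prune
    N12 x:[14,17] y:[29,32] z:[32/3,34/3] -> miss, prune
    N18 x:[15,19] y:[16,20] z:[43/3,46/3] -> miss, prune
  N17 x:[-15,5] y:[33,55] z:[14/3,37/3] -> miss, prune
  N20 x:[-17,2] y:[16,33] z:[10/3,32/3] -> miss, prune
  N22 x:[-9,12] y:[29,58] z:[35/3,49/3] -> miss, prune

Summary -> nodes [0, 1, 2, 5, 12, 18, 17, 20, 22]; box-tests=9; leaf-entries=1; first=P5

== RESULT ==
9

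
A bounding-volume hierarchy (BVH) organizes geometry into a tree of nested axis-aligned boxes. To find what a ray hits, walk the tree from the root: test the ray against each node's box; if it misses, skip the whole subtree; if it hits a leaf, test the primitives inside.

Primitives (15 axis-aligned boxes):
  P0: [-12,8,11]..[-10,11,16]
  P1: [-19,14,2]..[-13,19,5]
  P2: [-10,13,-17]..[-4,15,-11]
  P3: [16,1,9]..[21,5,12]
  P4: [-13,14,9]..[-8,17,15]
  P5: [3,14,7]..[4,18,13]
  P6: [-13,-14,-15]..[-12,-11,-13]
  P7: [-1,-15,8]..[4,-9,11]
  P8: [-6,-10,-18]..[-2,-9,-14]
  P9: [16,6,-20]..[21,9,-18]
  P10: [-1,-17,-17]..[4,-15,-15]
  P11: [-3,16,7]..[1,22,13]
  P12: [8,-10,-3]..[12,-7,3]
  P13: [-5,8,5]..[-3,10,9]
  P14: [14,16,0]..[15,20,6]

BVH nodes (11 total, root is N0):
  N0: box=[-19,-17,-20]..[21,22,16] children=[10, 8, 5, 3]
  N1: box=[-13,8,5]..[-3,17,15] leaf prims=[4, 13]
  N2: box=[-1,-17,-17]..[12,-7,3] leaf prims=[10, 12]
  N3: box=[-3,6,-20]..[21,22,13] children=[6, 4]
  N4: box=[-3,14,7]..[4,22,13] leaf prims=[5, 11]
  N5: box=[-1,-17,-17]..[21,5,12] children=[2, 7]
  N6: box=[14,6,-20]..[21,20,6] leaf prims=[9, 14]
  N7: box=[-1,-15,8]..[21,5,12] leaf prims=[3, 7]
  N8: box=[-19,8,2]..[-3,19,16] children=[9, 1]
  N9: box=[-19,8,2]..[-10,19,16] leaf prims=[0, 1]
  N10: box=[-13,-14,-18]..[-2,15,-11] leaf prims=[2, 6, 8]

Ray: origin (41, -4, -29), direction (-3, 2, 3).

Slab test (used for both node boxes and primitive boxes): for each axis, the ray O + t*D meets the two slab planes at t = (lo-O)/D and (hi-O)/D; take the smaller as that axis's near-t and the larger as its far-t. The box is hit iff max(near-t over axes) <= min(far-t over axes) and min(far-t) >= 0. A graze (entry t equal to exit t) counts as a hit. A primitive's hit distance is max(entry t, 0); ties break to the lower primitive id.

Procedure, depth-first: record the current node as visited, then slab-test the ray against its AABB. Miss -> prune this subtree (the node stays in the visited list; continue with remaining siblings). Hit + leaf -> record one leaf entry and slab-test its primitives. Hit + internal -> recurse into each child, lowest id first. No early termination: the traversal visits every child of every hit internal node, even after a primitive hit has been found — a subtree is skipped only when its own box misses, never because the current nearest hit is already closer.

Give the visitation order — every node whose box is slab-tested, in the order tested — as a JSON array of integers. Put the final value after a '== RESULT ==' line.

Walk:
N0 x:[20/3,20] y:[-13/2,13] z:[3,15] -> hit [20/3,13], descend [3, 5, 8, 10]
  N3 x:[20/3,44/3] y:[5,13] z:[3,14] -> hit [20/3,13], descend [4, 6]
    N4 x:[37/3,44/3] y:[9,13] z:[12,14] -> hit [37/3,13] leaf, test {P5(miss), P11(miss)}
    N6 x:[20/3,9] y:[5,12] z:[3,35/3] -> hit [20/3,9] leaf, test {P9(miss), P14(miss)}
  N5 x:[20/3,14] y:[-13/2,9/2] z:[4,41/3] -> miss, prune
  N8 x:[44/3,20] y:[6,23/2] z:[31/3,15] -> miss, prune
  N10 x:[43/3,18] y:[-5,19/2] z:[11/3,6] -> miss, prune

Summary -> nodes [0, 3, 4, 6, 5, 8, 10]; box-tests=7; leaf-entries=2; first=miss

== RESULT ==
[0, 3, 4, 6, 5, 8, 10]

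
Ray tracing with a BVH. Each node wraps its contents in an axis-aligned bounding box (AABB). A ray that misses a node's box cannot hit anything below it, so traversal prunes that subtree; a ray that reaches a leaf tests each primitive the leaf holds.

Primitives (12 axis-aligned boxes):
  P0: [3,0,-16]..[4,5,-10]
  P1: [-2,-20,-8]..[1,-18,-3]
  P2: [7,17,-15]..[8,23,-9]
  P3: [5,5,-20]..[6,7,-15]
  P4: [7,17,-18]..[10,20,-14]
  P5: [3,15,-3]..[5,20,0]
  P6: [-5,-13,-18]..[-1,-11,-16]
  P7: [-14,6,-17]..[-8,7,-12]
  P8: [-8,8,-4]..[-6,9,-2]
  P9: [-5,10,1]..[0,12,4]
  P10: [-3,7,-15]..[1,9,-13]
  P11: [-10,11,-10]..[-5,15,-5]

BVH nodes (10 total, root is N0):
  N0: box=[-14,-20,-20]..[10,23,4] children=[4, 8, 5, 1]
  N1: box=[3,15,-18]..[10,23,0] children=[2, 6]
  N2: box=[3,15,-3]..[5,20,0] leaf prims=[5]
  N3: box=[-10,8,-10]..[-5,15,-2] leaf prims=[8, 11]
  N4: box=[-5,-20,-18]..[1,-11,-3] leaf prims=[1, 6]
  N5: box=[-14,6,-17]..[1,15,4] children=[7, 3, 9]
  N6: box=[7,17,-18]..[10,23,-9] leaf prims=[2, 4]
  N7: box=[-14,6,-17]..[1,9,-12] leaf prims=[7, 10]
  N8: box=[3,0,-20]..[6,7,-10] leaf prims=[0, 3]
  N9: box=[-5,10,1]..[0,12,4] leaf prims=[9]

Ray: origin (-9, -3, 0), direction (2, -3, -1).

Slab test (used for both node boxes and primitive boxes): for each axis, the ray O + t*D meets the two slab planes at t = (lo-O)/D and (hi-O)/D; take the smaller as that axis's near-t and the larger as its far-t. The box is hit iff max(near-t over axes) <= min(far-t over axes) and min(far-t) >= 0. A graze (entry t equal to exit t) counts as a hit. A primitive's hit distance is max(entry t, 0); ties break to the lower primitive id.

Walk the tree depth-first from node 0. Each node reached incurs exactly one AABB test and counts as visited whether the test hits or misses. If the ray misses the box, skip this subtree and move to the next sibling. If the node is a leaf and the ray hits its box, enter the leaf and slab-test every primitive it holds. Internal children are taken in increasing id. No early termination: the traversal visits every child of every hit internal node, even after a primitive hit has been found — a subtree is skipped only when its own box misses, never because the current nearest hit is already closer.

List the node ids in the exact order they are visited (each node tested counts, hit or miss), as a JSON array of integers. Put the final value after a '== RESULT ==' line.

Walk:
N0 x:[-5/2,19/2] y:[-26/3,17/3] z:[-4,20] -> hit [-5/2,17/3], descend [1, 4, 5, 8]
  N1 x:[6,19/2] y:[-26/3,-6] z:[0,18] -> miss, prune
  N4 x:[2,5] y:[8/3,17/3] z:[3,18] -> hit [3,5] leaf, test {P1@t=5, P6(miss)}
  N5 x:[-5/2,5] y:[-6,-3] z:[-4,17] -> miss, prune
  N8 x:[6,15/2] y:[-10/3,-1] z:[10,20] -> miss, prune

Summary -> nodes [0, 1, 4, 5, 8]; box-tests=5; leaf-entries=1; first=P1

== RESULT ==
[0, 1, 4, 5, 8]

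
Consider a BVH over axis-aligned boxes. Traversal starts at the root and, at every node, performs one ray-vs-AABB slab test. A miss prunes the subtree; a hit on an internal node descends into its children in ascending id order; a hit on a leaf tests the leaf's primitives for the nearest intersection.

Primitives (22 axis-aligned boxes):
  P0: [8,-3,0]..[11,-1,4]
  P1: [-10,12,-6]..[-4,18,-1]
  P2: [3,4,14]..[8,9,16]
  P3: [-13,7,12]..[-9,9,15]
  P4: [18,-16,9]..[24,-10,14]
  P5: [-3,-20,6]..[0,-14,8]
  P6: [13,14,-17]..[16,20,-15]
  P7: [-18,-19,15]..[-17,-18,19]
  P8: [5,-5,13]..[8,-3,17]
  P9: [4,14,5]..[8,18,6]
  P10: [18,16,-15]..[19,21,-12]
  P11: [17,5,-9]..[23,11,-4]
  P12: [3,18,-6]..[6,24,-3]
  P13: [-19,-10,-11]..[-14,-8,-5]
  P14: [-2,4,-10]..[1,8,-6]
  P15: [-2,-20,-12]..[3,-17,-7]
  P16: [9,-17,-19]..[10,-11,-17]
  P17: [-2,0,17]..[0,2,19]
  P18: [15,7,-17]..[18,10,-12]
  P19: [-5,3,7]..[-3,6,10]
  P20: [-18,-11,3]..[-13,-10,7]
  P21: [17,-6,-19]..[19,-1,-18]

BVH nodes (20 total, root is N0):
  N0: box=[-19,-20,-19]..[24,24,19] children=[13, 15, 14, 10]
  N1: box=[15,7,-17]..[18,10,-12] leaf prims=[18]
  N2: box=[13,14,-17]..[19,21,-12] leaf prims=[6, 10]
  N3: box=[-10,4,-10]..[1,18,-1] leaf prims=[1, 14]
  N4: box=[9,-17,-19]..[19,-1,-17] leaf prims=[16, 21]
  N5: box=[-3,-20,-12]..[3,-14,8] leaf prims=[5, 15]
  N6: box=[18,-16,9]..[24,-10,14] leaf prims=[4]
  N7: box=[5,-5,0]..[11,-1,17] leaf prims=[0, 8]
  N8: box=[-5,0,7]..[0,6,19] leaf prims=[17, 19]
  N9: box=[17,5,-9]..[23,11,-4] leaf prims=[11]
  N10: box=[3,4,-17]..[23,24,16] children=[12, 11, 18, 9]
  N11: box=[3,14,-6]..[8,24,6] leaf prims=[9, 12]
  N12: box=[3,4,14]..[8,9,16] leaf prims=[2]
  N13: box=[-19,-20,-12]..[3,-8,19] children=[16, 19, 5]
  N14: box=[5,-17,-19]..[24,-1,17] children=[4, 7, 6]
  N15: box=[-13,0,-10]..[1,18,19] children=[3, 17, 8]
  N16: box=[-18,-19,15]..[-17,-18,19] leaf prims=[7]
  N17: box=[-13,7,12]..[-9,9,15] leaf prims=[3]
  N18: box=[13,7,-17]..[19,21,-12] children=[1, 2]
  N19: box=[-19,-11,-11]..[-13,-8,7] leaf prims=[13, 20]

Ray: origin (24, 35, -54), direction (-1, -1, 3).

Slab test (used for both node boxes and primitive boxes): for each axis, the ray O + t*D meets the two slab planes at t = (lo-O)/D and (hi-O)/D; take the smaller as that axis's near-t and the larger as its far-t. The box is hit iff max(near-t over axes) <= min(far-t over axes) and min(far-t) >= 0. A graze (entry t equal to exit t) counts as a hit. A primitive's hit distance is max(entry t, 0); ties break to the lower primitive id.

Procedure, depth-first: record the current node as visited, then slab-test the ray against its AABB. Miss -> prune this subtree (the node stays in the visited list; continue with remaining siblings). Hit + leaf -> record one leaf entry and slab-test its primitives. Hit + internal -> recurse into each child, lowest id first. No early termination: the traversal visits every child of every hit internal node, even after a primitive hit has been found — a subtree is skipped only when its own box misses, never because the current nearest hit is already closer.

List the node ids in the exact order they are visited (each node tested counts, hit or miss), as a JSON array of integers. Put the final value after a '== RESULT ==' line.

Traverse from the root:
N0 x:[0,43] y:[11,55] z:[35/3,73/3] -> hit [35/3,73/3], descend [10, 13, 14, 15]
  N10 x:[1,21] y:[11,31] z:[37/3,70/3] -> hit [37/3,21], descend [9, 11, 12, 18]
    N9 x:[1,7] y:[24,30] z:[15,50/3] -> miss, prune
    N11 x:[16,21] y:[11,21] z:[16,20] -> hit [16,20] leaf, test {P9@t=59/3, P12(miss)}
    N12 x:[16,21] y:[26,31] z:[68/3,70/3] -> miss, prune
    N18 x:[5,11] y:[14,28] z:[37/3,14] -> miss, prune
  N13 x:[21,43] y:[43,55] z:[14,73/3] -> miss, prune
  N14 x:[0,19] y:[36,52] z:[35/3,71/3] -> miss, prune
  N15 x:[23,37] y:[17,35] z:[44/3,73/3] -> hit [23,73/3], descend [3, 8, 17]
    N3 x:[23,34] y:[17,31] z:[44/3,53/3] -> miss, prune
    N8 x:[24,29] y:[29,35] z:[61/3,73/3] -> miss, prune
    N17 x:[33,37] y:[26,28] z:[22,23] -> miss, prune

Summary -> nodes [0, 10, 9, 11, 12, 18, 13, 14, 15, 3, 8, 17]; box-tests=12; leaf-entries=1; first=P9

== RESULT ==
[0, 10, 9, 11, 12, 18, 13, 14, 15, 3, 8, 17]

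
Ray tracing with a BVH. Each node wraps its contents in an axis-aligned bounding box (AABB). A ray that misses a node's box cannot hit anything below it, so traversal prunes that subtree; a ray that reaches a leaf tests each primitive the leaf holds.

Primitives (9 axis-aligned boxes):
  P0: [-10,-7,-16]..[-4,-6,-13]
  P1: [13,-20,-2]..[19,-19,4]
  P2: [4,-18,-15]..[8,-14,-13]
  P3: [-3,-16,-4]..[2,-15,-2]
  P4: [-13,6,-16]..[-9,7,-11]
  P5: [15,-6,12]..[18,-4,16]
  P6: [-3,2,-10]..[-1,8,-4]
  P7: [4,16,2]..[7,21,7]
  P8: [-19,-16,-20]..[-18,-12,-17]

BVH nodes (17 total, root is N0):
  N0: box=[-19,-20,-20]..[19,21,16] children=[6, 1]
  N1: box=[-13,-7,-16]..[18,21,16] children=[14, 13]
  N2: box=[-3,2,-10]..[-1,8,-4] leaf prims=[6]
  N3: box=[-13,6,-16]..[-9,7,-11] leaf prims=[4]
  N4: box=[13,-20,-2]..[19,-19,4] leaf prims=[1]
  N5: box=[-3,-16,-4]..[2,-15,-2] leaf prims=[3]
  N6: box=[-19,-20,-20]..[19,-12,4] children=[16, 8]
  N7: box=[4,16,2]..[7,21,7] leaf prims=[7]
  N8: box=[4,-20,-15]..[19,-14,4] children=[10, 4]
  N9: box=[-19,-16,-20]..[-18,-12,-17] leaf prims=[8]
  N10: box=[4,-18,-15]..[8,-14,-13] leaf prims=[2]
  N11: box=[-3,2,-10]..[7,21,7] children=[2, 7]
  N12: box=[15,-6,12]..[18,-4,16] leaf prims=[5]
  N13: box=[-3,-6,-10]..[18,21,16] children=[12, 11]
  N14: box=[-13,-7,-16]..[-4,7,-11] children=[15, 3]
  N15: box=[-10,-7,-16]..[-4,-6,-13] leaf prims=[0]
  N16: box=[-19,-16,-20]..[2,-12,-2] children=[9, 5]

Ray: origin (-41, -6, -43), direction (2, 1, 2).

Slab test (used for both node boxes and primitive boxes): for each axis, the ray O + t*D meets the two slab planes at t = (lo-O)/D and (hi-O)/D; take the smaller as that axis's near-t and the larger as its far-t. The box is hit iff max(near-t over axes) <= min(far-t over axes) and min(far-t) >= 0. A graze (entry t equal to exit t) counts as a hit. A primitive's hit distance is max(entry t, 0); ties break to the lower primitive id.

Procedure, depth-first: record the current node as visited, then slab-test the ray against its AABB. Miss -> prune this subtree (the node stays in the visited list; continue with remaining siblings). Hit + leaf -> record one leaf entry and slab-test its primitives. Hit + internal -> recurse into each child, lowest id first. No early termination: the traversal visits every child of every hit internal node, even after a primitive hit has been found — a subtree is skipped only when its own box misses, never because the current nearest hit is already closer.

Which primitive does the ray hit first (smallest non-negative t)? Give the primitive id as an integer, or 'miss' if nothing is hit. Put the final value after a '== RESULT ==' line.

Walk:
N0 x:[11,30] y:[-14,27] z:[23/2,59/2] -> hit [23/2,27], descend [1, 6]
  N1 x:[14,59/2] y:[-1,27] z:[27/2,59/2] -> hit [14,27], descend [13, 14]
    N13 x:[19,59/2] y:[0,27] z:[33/2,59/2] -> hit [19,27], descend [11, 12]
      N11 x:[19,24] y:[8,27] z:[33/2,25] -> hit [19,24], descend [2, 7]
        N2 x:[19,20] y:[8,14] z:[33/2,39/2] -> miss, prune
        N7 x:[45/2,24] y:[22,27] z:[45/2,25] -> hit [45/2,24] leaf, test {P7@t=45/2}
      N12 x:[28,59/2] y:[0,2] z:[55/2,59/2] -> miss, prune
    N14 x:[14,37/2] y:[-1,13] z:[27/2,16] -> miss, prune
  N6 x:[11,30] y:[-14,-6] z:[23/2,47/2] -> miss, prune

Summary -> nodes [0, 1, 13, 11, 2, 7, 12, 14, 6]; box-tests=9; leaf-entries=1; first=P7

== RESULT ==
7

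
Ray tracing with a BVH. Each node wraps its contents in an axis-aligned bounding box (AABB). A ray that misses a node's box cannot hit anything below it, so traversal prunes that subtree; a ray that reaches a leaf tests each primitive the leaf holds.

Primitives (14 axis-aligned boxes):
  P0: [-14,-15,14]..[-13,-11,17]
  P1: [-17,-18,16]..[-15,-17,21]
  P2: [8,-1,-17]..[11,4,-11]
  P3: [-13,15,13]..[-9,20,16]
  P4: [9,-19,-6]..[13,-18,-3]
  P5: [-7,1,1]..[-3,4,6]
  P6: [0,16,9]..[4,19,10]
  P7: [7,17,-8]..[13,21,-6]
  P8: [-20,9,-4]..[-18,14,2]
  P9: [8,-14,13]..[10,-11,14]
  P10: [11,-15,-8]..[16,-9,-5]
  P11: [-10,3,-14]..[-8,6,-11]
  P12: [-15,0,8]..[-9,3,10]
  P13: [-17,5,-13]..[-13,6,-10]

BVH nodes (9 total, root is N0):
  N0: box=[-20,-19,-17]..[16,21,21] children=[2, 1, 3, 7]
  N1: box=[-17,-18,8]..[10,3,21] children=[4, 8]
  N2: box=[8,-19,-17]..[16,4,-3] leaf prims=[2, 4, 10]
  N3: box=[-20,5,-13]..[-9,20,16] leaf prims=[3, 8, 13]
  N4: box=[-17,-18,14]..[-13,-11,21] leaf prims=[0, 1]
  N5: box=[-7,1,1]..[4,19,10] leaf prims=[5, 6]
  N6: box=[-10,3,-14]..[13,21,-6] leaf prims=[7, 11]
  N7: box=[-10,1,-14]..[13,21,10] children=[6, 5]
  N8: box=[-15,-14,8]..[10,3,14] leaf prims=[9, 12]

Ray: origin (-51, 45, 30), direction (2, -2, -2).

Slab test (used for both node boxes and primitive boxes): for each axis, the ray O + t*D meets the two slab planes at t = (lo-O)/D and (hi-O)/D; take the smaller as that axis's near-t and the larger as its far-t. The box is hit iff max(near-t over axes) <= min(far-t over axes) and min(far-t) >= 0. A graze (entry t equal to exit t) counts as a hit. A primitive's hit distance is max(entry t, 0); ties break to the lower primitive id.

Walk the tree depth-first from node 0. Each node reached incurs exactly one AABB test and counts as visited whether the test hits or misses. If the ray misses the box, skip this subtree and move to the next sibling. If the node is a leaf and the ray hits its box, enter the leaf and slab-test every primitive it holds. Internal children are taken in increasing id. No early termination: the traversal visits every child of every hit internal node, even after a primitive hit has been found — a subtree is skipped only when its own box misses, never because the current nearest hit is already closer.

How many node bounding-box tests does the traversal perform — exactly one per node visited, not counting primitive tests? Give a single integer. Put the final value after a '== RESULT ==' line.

Walk:
N0 x:[31/2,67/2] y:[12,32] z:[9/2,47/2] -> hit [31/2,47/2], descend [1, 2, 3, 7]
  N1 x:[17,61/2] y:[21,63/2] z:[9/2,11] -> miss, prune
  N2 x:[59/2,67/2] y:[41/2,32] z:[33/2,47/2] -> miss, prune
  N3 x:[31/2,21] y:[25/2,20] z:[7,43/2] -> hit [31/2,20] leaf, test {P3(miss), P8@t=31/2, P13(miss)}
  N7 x:[41/2,32] y:[12,22] z:[10,22] -> hit [41/2,22], descend [5, 6]
    N5 x:[22,55/2] y:[13,22] z:[10,29/2] -> miss, prune
    N6 x:[41/2,32] y:[12,21] z:[18,22] -> hit [41/2,21] leaf, test {P7(miss), P11@t=41/2}

7 AABB tests over nodes [0, 1, 2, 3, 7, 5, 6]; 2 leaves entered; closest P8.

== RESULT ==
7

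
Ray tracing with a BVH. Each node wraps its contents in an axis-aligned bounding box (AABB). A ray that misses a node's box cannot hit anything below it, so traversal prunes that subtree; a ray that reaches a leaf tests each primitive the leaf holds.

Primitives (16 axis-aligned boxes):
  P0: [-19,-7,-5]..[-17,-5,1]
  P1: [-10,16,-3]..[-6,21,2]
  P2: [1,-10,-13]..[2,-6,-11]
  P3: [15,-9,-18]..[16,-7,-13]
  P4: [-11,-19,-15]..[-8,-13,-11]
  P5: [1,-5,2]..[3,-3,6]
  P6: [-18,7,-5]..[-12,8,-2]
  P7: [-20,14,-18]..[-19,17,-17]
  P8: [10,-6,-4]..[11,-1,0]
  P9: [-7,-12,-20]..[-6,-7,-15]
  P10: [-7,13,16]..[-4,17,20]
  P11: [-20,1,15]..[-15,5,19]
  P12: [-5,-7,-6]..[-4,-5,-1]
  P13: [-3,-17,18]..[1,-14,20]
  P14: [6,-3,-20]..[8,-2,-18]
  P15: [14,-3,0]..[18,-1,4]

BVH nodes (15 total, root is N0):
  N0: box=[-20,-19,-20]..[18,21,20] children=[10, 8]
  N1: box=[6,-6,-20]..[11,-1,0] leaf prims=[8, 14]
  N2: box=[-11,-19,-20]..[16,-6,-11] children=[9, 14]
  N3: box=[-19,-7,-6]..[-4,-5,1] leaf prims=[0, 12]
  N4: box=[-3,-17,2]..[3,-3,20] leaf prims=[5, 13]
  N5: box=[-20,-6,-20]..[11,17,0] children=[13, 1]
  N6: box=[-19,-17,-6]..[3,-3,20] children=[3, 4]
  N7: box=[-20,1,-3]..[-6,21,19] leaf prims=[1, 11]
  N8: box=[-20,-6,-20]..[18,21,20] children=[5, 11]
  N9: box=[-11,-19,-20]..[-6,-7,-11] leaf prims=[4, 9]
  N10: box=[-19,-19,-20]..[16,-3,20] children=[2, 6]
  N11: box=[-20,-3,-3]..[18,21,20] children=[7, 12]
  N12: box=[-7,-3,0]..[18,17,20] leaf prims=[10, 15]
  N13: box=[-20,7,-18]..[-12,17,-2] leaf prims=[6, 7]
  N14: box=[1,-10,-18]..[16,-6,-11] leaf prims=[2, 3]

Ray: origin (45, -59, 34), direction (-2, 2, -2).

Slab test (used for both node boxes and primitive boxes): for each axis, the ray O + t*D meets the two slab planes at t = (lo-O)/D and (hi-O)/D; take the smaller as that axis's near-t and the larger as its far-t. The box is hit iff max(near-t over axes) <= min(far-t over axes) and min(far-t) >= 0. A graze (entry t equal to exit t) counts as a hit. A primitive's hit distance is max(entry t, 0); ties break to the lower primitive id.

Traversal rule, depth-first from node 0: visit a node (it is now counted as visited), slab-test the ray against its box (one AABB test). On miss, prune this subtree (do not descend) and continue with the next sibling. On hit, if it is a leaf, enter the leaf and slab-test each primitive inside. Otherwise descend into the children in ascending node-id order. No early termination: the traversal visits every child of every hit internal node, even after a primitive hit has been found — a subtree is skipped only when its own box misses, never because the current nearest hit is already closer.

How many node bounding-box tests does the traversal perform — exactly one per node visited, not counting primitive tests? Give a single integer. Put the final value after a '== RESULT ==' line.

Trace the traversal:
N0 x:[27/2,65/2] y:[20,40] z:[7,27] -> hit [20,27], descend [8, 10]
  N8 x:[27/2,65/2] y:[53/2,40] z:[7,27] -> hit [53/2,27], descend [5, 11]
    N5 x:[17,65/2] y:[53/2,38] z:[17,27] -> hit [53/2,27], descend [1, 13]
      N1 x:[17,39/2] y:[53/2,29] z:[17,27] -> miss, prune
      N13 x:[57/2,65/2] y:[33,38] z:[18,26] -> miss, prune
    N11 x:[27/2,65/2] y:[28,40] z:[7,37/2] -> miss, prune
  N10 x:[29/2,32] y:[20,28] z:[7,27] -> hit [20,27], descend [2, 6]
    N2 x:[29/2,28] y:[20,53/2] z:[45/2,27] -> hit [45/2,53/2], descend [9, 14]
      N9 x:[51/2,28] y:[20,26] z:[45/2,27] -> hit [51/2,26] leaf, test {P4(miss), P9@t=51/2}
      N14 x:[29/2,22] y:[49/2,53/2] z:[45/2,26] -> miss, prune
    N6 x:[21,32] y:[21,28] z:[7,20] -> miss, prune

Summary -> nodes [0, 8, 5, 1, 13, 11, 10, 2, 9, 14, 6]; box-tests=11; leaf-entries=1; first=P9

== RESULT ==
11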